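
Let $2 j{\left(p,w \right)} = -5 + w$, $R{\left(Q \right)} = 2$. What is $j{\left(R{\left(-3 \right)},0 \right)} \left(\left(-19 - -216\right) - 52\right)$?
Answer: $- \frac{725}{2} \approx -362.5$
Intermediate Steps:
$j{\left(p,w \right)} = - \frac{5}{2} + \frac{w}{2}$ ($j{\left(p,w \right)} = \frac{-5 + w}{2} = - \frac{5}{2} + \frac{w}{2}$)
$j{\left(R{\left(-3 \right)},0 \right)} \left(\left(-19 - -216\right) - 52\right) = \left(- \frac{5}{2} + \frac{1}{2} \cdot 0\right) \left(\left(-19 - -216\right) - 52\right) = \left(- \frac{5}{2} + 0\right) \left(\left(-19 + 216\right) - 52\right) = - \frac{5 \left(197 - 52\right)}{2} = \left(- \frac{5}{2}\right) 145 = - \frac{725}{2}$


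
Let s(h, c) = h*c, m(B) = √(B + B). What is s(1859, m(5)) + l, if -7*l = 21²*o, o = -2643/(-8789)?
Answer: -166509/8789 + 1859*√10 ≈ 5859.7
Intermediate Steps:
o = 2643/8789 (o = -2643*(-1/8789) = 2643/8789 ≈ 0.30072)
m(B) = √2*√B (m(B) = √(2*B) = √2*√B)
l = -166509/8789 (l = -21²*2643/(7*8789) = -63*2643/8789 = -⅐*1165563/8789 = -166509/8789 ≈ -18.945)
s(h, c) = c*h
s(1859, m(5)) + l = (√2*√5)*1859 - 166509/8789 = √10*1859 - 166509/8789 = 1859*√10 - 166509/8789 = -166509/8789 + 1859*√10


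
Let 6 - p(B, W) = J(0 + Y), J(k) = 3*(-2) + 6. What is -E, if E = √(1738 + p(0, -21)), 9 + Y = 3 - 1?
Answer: -4*√109 ≈ -41.761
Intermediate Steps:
Y = -7 (Y = -9 + (3 - 1) = -9 + 2 = -7)
J(k) = 0 (J(k) = -6 + 6 = 0)
p(B, W) = 6 (p(B, W) = 6 - 1*0 = 6 + 0 = 6)
E = 4*√109 (E = √(1738 + 6) = √1744 = 4*√109 ≈ 41.761)
-E = -4*√109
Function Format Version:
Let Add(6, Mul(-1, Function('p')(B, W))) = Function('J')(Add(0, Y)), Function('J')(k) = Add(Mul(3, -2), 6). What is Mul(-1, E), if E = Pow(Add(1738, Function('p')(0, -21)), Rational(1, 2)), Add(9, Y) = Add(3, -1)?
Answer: Mul(-4, Pow(109, Rational(1, 2))) ≈ -41.761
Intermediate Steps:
Y = -7 (Y = Add(-9, Add(3, -1)) = Add(-9, 2) = -7)
Function('J')(k) = 0 (Function('J')(k) = Add(-6, 6) = 0)
Function('p')(B, W) = 6 (Function('p')(B, W) = Add(6, Mul(-1, 0)) = Add(6, 0) = 6)
E = Mul(4, Pow(109, Rational(1, 2))) (E = Pow(Add(1738, 6), Rational(1, 2)) = Pow(1744, Rational(1, 2)) = Mul(4, Pow(109, Rational(1, 2))) ≈ 41.761)
Mul(-1, E) = Mul(-1, Mul(4, Pow(109, Rational(1, 2)))) = Mul(-4, Pow(109, Rational(1, 2)))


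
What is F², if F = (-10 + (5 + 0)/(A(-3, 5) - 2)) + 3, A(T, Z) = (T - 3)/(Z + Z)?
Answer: 13456/169 ≈ 79.621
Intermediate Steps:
A(T, Z) = (-3 + T)/(2*Z) (A(T, Z) = (-3 + T)/((2*Z)) = (-3 + T)*(1/(2*Z)) = (-3 + T)/(2*Z))
F = -116/13 (F = (-10 + (5 + 0)/((½)*(-3 - 3)/5 - 2)) + 3 = (-10 + 5/((½)*(⅕)*(-6) - 2)) + 3 = (-10 + 5/(-⅗ - 2)) + 3 = (-10 + 5/(-13/5)) + 3 = (-10 + 5*(-5/13)) + 3 = (-10 - 25/13) + 3 = -155/13 + 3 = -116/13 ≈ -8.9231)
F² = (-116/13)² = 13456/169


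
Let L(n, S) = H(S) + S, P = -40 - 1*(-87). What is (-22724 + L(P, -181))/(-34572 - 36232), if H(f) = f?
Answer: 11543/35402 ≈ 0.32606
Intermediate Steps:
P = 47 (P = -40 + 87 = 47)
L(n, S) = 2*S (L(n, S) = S + S = 2*S)
(-22724 + L(P, -181))/(-34572 - 36232) = (-22724 + 2*(-181))/(-34572 - 36232) = (-22724 - 362)/(-70804) = -23086*(-1/70804) = 11543/35402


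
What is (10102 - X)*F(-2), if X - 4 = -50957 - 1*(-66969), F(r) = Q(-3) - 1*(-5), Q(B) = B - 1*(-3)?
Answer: -29570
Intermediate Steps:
Q(B) = 3 + B (Q(B) = B + 3 = 3 + B)
F(r) = 5 (F(r) = (3 - 3) - 1*(-5) = 0 + 5 = 5)
X = 16016 (X = 4 + (-50957 - 1*(-66969)) = 4 + (-50957 + 66969) = 4 + 16012 = 16016)
(10102 - X)*F(-2) = (10102 - 1*16016)*5 = (10102 - 16016)*5 = -5914*5 = -29570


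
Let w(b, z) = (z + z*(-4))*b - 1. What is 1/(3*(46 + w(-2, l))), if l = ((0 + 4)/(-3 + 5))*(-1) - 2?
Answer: 1/63 ≈ 0.015873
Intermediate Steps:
l = -4 (l = (4/2)*(-1) - 2 = (4*(½))*(-1) - 2 = 2*(-1) - 2 = -2 - 2 = -4)
w(b, z) = -1 - 3*b*z (w(b, z) = (z - 4*z)*b - 1 = (-3*z)*b - 1 = -3*b*z - 1 = -1 - 3*b*z)
1/(3*(46 + w(-2, l))) = 1/(3*(46 + (-1 - 3*(-2)*(-4)))) = 1/(3*(46 + (-1 - 24))) = 1/(3*(46 - 25)) = 1/(3*21) = 1/63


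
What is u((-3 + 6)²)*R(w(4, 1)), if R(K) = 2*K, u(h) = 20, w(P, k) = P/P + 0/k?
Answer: 40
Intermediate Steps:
w(P, k) = 1 (w(P, k) = 1 + 0 = 1)
u((-3 + 6)²)*R(w(4, 1)) = 20*(2*1) = 20*2 = 40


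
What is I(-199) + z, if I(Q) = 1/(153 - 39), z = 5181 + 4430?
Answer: 1095655/114 ≈ 9611.0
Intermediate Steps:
z = 9611
I(Q) = 1/114
I(-199) + z = 1/114 + 9611 = 1095655/114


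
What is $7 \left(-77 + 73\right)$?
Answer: $-28$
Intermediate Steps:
$7 \left(-77 + 73\right) = 7 \left(-4\right) = -28$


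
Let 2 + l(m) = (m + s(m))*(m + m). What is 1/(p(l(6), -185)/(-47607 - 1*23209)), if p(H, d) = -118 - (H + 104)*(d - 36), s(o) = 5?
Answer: -17704/12899 ≈ -1.3725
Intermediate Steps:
l(m) = -2 + 2*m*(5 + m) (l(m) = -2 + (m + 5)*(m + m) = -2 + (5 + m)*(2*m) = -2 + 2*m*(5 + m))
p(H, d) = -118 - (-36 + d)*(104 + H) (p(H, d) = -118 - (104 + H)*(-36 + d) = -118 - (-36 + d)*(104 + H))
1/(p(l(6), -185)/(-47607 - 1*23209)) = 1/((3626 - 104*(-185) + 36*(-2 + 2*6² + 10*6) - 1*(-2 + 2*6² + 10*6)*(-185))/(-47607 - 1*23209)) = 1/((3626 + 19240 + 36*(-2 + 2*36 + 60) - 1*(-2 + 2*36 + 60)*(-185))/(-47607 - 23209)) = 1/((3626 + 19240 + 36*(-2 + 72 + 60) - 1*(-2 + 72 + 60)*(-185))/(-70816)) = 1/((3626 + 19240 + 36*130 - 1*130*(-185))*(-1/70816)) = 1/((3626 + 19240 + 4680 + 24050)*(-1/70816)) = 1/(51596*(-1/70816)) = 1/(-12899/17704) = -17704/12899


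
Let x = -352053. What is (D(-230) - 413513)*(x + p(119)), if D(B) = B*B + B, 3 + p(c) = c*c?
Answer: 121927045485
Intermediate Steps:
p(c) = -3 + c**2 (p(c) = -3 + c*c = -3 + c**2)
D(B) = B + B**2 (D(B) = B**2 + B = B + B**2)
(D(-230) - 413513)*(x + p(119)) = (-230*(1 - 230) - 413513)*(-352053 + (-3 + 119**2)) = (-230*(-229) - 413513)*(-352053 + (-3 + 14161)) = (52670 - 413513)*(-352053 + 14158) = -360843*(-337895) = 121927045485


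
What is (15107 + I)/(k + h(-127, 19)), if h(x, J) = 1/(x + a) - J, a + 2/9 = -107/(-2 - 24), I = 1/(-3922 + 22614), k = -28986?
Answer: -8134521956315/15618049552148 ≈ -0.52084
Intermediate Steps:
I = 1/18692 ≈ 5.3499e-5
a = 911/234 (a = -2/9 - 107/(-2 - 24) = -2/9 - 107/(-26) = -2/9 - 107*(-1/26) = -2/9 + 107/26 = 911/234 ≈ 3.8932)
h(x, J) = 1/(911/234 + x) - J (h(x, J) = 1/(x + 911/234) - J = 1/(911/234 + x) - J)
(15107 + I)/(k + h(-127, 19)) = (15107 + 1/18692)/(-28986 + (234 - 911*19 - 234*19*(-127))/(911 + 234*(-127))) = 282380045/(18692*(-28986 + (234 - 17309 + 564642)/(911 - 29718))) = 282380045/(18692*(-28986 + 547567/(-28807))) = 282380045/(18692*(-28986 - 1/28807*547567)) = 282380045/(18692*(-28986 - 547567/28807)) = 282380045/(18692*(-835547269/28807)) = (282380045/18692)*(-28807/835547269) = -8134521956315/15618049552148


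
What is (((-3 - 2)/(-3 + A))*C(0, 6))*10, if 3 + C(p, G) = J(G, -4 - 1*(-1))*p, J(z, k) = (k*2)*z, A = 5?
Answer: 75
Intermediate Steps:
J(z, k) = 2*k*z (J(z, k) = (2*k)*z = 2*k*z)
C(p, G) = -3 - 6*G*p (C(p, G) = -3 + (2*(-4 - 1*(-1))*G)*p = -3 + (2*(-4 + 1)*G)*p = -3 + (2*(-3)*G)*p = -3 + (-6*G)*p = -3 - 6*G*p)
(((-3 - 2)/(-3 + A))*C(0, 6))*10 = (((-3 - 2)/(-3 + 5))*(-3 - 6*6*0))*10 = ((-5/2)*(-3 + 0))*10 = (-5*½*(-3))*10 = -5/2*(-3)*10 = (15/2)*10 = 75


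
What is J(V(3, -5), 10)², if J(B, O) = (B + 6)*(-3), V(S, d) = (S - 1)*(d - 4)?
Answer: 1296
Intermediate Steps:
V(S, d) = (-1 + S)*(-4 + d)
J(B, O) = -18 - 3*B (J(B, O) = (6 + B)*(-3) = -18 - 3*B)
J(V(3, -5), 10)² = (-18 - 3*(4 - 1*(-5) - 4*3 + 3*(-5)))² = (-18 - 3*(4 + 5 - 12 - 15))² = (-18 - 3*(-18))² = (-18 + 54)² = 36² = 1296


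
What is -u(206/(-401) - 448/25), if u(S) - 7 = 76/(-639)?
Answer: -4397/639 ≈ -6.8811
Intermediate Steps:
u(S) = 4397/639 (u(S) = 7 + 76/(-639) = 7 + 76*(-1/639) = 7 - 76/639 = 4397/639)
-u(206/(-401) - 448/25) = -1*4397/639 = -4397/639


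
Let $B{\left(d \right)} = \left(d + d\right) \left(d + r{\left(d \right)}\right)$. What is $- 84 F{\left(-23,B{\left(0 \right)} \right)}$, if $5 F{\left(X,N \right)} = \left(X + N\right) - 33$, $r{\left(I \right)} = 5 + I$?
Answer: $\frac{4704}{5} \approx 940.8$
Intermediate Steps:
$B{\left(d \right)} = 2 d \left(5 + 2 d\right)$ ($B{\left(d \right)} = \left(d + d\right) \left(d + \left(5 + d\right)\right) = 2 d \left(5 + 2 d\right)$)
$F{\left(X,N \right)} = - \frac{33}{5} + \frac{N}{5} + \frac{X}{5}$ ($F{\left(X,N \right)} = \frac{\left(X + N\right) - 33}{5} = \frac{\left(N + X\right) - 33}{5} = \frac{-33 + N + X}{5} = - \frac{33}{5} + \frac{N}{5} + \frac{X}{5}$)
$- 84 F{\left(-23,B{\left(0 \right)} \right)} = - 84 \left(- \frac{33}{5} + \frac{2 \cdot 0 \left(5 + 2 \cdot 0\right)}{5} + \frac{1}{5} \left(-23\right)\right) = - 84 \left(- \frac{33}{5} + \frac{2 \cdot 0 \left(5 + 0\right)}{5} - \frac{23}{5}\right) = - 84 \left(- \frac{33}{5} + \frac{2 \cdot 0 \cdot 5}{5} - \frac{23}{5}\right) = - 84 \left(- \frac{33}{5} + \frac{1}{5} \cdot 0 - \frac{23}{5}\right) = - 84 \left(- \frac{33}{5} + 0 - \frac{23}{5}\right) = \left(-84\right) \left(- \frac{56}{5}\right) = \frac{4704}{5}$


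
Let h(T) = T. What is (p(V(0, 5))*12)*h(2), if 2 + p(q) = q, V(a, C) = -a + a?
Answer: -48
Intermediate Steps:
V(a, C) = 0
p(q) = -2 + q
(p(V(0, 5))*12)*h(2) = ((-2 + 0)*12)*2 = -2*12*2 = -24*2 = -48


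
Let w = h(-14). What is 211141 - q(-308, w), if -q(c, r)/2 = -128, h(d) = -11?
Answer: 210885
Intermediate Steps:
w = -11
q(c, r) = 256 (q(c, r) = -2*(-128) = 256)
211141 - q(-308, w) = 211141 - 1*256 = 211141 - 256 = 210885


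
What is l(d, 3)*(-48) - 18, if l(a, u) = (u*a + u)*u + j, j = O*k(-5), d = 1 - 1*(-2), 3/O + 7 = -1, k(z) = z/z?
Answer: -1728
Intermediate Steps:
k(z) = 1
O = -3/8 (O = 3/(-7 - 1) = 3/(-8) = 3*(-⅛) = -3/8 ≈ -0.37500)
d = 3 (d = 1 + 2 = 3)
j = -3/8 (j = -3/8*1 = -3/8 ≈ -0.37500)
l(a, u) = -3/8 + u*(u + a*u) (l(a, u) = (u*a + u)*u - 3/8 = (a*u + u)*u - 3/8 = (u + a*u)*u - 3/8 = u*(u + a*u) - 3/8 = -3/8 + u*(u + a*u))
l(d, 3)*(-48) - 18 = (-3/8 + 3² + 3*3²)*(-48) - 18 = (-3/8 + 9 + 3*9)*(-48) - 18 = (-3/8 + 9 + 27)*(-48) - 18 = (285/8)*(-48) - 18 = -1710 - 18 = -1728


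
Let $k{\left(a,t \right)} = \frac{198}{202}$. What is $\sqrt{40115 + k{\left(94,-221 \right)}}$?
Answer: $\frac{\sqrt{409223114}}{101} \approx 200.29$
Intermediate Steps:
$k{\left(a,t \right)} = \frac{99}{101}$ ($k{\left(a,t \right)} = 198 \cdot \frac{1}{202} = \frac{99}{101}$)
$\sqrt{40115 + k{\left(94,-221 \right)}} = \sqrt{40115 + \frac{99}{101}} = \sqrt{\frac{4051714}{101}} = \frac{\sqrt{409223114}}{101}$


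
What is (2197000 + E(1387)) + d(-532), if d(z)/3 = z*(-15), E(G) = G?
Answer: 2222327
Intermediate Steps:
d(z) = -45*z (d(z) = 3*(z*(-15)) = 3*(-15*z) = -45*z)
(2197000 + E(1387)) + d(-532) = (2197000 + 1387) - 45*(-532) = 2198387 + 23940 = 2222327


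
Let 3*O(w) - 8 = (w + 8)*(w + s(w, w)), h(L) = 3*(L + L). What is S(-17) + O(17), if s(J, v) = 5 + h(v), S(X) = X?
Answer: 1019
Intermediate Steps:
h(L) = 6*L (h(L) = 3*(2*L) = 6*L)
s(J, v) = 5 + 6*v
O(w) = 8/3 + (5 + 7*w)*(8 + w)/3 (O(w) = 8/3 + ((w + 8)*(w + (5 + 6*w)))/3 = 8/3 + ((8 + w)*(5 + 7*w))/3 = 8/3 + ((5 + 7*w)*(8 + w))/3 = 8/3 + (5 + 7*w)*(8 + w)/3)
S(-17) + O(17) = -17 + (16 + (7/3)*17**2 + (61/3)*17) = -17 + (16 + (7/3)*289 + 1037/3) = -17 + (16 + 2023/3 + 1037/3) = -17 + 1036 = 1019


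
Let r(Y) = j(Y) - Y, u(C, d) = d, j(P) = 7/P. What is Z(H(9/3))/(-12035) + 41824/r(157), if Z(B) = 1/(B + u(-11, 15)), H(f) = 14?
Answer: -1145880476081/4300213815 ≈ -266.47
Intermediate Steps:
Z(B) = 1/(15 + B) (Z(B) = 1/(B + 15) = 1/(15 + B))
r(Y) = -Y + 7/Y (r(Y) = 7/Y - Y = -Y + 7/Y)
Z(H(9/3))/(-12035) + 41824/r(157) = 1/((15 + 14)*(-12035)) + 41824/(-1*157 + 7/157) = -1/12035/29 + 41824/(-157 + 7*(1/157)) = (1/29)*(-1/12035) + 41824/(-157 + 7/157) = -1/349015 + 41824/(-24642/157) = -1/349015 + 41824*(-157/24642) = -1/349015 - 3283184/12321 = -1145880476081/4300213815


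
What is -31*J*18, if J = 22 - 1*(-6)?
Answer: -15624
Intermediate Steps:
J = 28 (J = 22 + 6 = 28)
-31*J*18 = -31*28*18 = -868*18 = -1*15624 = -15624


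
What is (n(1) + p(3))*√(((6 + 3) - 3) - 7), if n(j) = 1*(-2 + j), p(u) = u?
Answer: 2*I ≈ 2.0*I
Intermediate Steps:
n(j) = -2 + j
(n(1) + p(3))*√(((6 + 3) - 3) - 7) = ((-2 + 1) + 3)*√(((6 + 3) - 3) - 7) = (-1 + 3)*√((9 - 3) - 7) = 2*√(6 - 7) = 2*√(-1) = 2*I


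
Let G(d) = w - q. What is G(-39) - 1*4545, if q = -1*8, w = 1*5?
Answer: -4532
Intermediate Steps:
w = 5
q = -8
G(d) = 13 (G(d) = 5 - 1*(-8) = 5 + 8 = 13)
G(-39) - 1*4545 = 13 - 1*4545 = 13 - 4545 = -4532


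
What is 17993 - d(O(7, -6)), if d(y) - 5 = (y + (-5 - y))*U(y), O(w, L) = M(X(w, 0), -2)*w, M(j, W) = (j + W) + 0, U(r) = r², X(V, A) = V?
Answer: 24113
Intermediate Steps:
M(j, W) = W + j (M(j, W) = (W + j) + 0 = W + j)
O(w, L) = w*(-2 + w) (O(w, L) = (-2 + w)*w = w*(-2 + w))
d(y) = 5 - 5*y² (d(y) = 5 + (y + (-5 - y))*y² = 5 - 5*y²)
17993 - d(O(7, -6)) = 17993 - (5 - 5*49*(-2 + 7)²) = 17993 - (5 - 5*(7*5)²) = 17993 - (5 - 5*35²) = 17993 - (5 - 5*1225) = 17993 - (5 - 6125) = 17993 - 1*(-6120) = 17993 + 6120 = 24113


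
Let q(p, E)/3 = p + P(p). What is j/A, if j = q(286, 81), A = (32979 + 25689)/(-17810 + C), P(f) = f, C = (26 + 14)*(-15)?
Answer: -2632630/4889 ≈ -538.48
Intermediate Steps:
C = -600 (C = 40*(-15) = -600)
q(p, E) = 6*p (q(p, E) = 3*(p + p) = 3*(2*p) = 6*p)
A = -29334/9205 (A = (32979 + 25689)/(-17810 - 600) = 58668/(-18410) = 58668*(-1/18410) = -29334/9205 ≈ -3.1867)
j = 1716 (j = 6*286 = 1716)
j/A = 1716/(-29334/9205) = 1716*(-9205/29334) = -2632630/4889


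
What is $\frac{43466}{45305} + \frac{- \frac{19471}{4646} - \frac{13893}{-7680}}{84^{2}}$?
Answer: $\frac{2480602899347}{2586464624640} \approx 0.95907$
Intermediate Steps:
$\frac{43466}{45305} + \frac{- \frac{19471}{4646} - \frac{13893}{-7680}}{84^{2}} = 43466 \cdot \frac{1}{45305} + \frac{\left(-19471\right) \frac{1}{4646} - - \frac{4631}{2560}}{7056} = \frac{43466}{45305} + \left(- \frac{19471}{4646} + \frac{4631}{2560}\right) \frac{1}{7056} = \frac{43466}{45305} - \frac{96361}{285450240} = \frac{2480602899347}{2586464624640}$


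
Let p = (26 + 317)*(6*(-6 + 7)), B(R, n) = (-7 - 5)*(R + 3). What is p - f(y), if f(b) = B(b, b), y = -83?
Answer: 1098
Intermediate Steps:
B(R, n) = -36 - 12*R (B(R, n) = -12*(3 + R) = -36 - 12*R)
p = 2058 (p = 343*(6*1) = 343*6 = 2058)
f(b) = -36 - 12*b
p - f(y) = 2058 - (-36 - 12*(-83)) = 2058 - (-36 + 996) = 2058 - 1*960 = 2058 - 960 = 1098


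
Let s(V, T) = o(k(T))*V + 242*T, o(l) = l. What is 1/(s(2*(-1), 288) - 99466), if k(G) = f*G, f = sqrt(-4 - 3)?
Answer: I/(2*(-14885*I + 288*sqrt(7))) ≈ -3.3503e-5 + 1.7151e-6*I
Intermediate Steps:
f = I*sqrt(7) (f = sqrt(-7) = I*sqrt(7) ≈ 2.6458*I)
k(G) = I*G*sqrt(7) (k(G) = (I*sqrt(7))*G = I*G*sqrt(7))
s(V, T) = 242*T + I*T*V*sqrt(7) (s(V, T) = (I*T*sqrt(7))*V + 242*T = I*T*V*sqrt(7) + 242*T = 242*T + I*T*V*sqrt(7))
1/(s(2*(-1), 288) - 99466) = 1/(288*(242 + I*(2*(-1))*sqrt(7)) - 99466) = 1/(288*(242 + I*(-2)*sqrt(7)) - 99466) = 1/(288*(242 - 2*I*sqrt(7)) - 99466) = 1/((69696 - 576*I*sqrt(7)) - 99466) = 1/(-29770 - 576*I*sqrt(7))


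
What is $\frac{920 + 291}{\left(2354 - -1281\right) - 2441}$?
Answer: $\frac{1211}{1194} \approx 1.0142$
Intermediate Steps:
$\frac{920 + 291}{\left(2354 - -1281\right) - 2441} = \frac{1211}{\left(2354 + 1281\right) - 2441} = \frac{1211}{3635 - 2441} = \frac{1211}{1194}$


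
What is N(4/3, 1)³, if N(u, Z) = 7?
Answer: 343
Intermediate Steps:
N(4/3, 1)³ = 7³ = 343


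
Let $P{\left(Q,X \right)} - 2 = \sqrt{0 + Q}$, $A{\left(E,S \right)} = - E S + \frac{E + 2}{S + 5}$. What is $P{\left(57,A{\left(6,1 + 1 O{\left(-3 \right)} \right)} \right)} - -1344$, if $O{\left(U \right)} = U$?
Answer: $1346 + \sqrt{57} \approx 1353.6$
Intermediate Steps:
$A{\left(E,S \right)} = \frac{2 + E}{5 + S} - E S$ ($A{\left(E,S \right)} = - E S + \frac{2 + E}{5 + S} = \frac{2 + E}{5 + S} - E S$)
$P{\left(Q,X \right)} = 2 + \sqrt{Q}$ ($P{\left(Q,X \right)} = 2 + \sqrt{0 + Q} = 2 + \sqrt{Q}$)
$P{\left(57,A{\left(6,1 + 1 O{\left(-3 \right)} \right)} \right)} - -1344 = \left(2 + \sqrt{57}\right) - -1344 = \left(2 + \sqrt{57}\right) + 1344 = 1346 + \sqrt{57}$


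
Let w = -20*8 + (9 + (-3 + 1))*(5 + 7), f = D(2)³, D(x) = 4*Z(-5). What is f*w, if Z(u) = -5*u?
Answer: -76000000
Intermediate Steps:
D(x) = 100 (D(x) = 4*(-5*(-5)) = 4*25 = 100)
f = 1000000 (f = 100³ = 1000000)
w = -76 (w = -160 + (9 - 2)*12 = -160 + 7*12 = -160 + 84 = -76)
f*w = 1000000*(-76) = -76000000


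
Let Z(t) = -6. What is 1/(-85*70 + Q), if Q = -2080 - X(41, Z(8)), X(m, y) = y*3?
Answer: -1/8012 ≈ -0.00012481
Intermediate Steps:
X(m, y) = 3*y
Q = -2062 (Q = -2080 - 3*(-6) = -2080 - 1*(-18) = -2080 + 18 = -2062)
1/(-85*70 + Q) = 1/(-85*70 - 2062) = 1/(-5950 - 2062) = 1/(-8012) = -1/8012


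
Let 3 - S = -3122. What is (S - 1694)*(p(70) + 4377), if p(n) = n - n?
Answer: 6263487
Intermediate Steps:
p(n) = 0
S = 3125 (S = 3 - 1*(-3122) = 3 + 3122 = 3125)
(S - 1694)*(p(70) + 4377) = (3125 - 1694)*(0 + 4377) = 1431*4377 = 6263487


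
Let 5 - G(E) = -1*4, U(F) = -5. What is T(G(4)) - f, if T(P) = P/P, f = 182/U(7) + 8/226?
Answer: 21111/565 ≈ 37.365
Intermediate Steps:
G(E) = 9 (G(E) = 5 - (-1)*4 = 5 - 1*(-4) = 5 + 4 = 9)
f = -20546/565 (f = 182/(-5) + 8/226 = 182*(-1/5) + 8*(1/226) = -182/5 + 4/113 = -20546/565 ≈ -36.365)
T(P) = 1
T(G(4)) - f = 1 - 1*(-20546/565) = 1 + 20546/565 = 21111/565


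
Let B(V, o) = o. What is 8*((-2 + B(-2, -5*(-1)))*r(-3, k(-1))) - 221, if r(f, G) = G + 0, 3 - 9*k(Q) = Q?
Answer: -631/3 ≈ -210.33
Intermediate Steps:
k(Q) = 1/3 - Q/9
r(f, G) = G
8*((-2 + B(-2, -5*(-1)))*r(-3, k(-1))) - 221 = 8*((-2 - 5*(-1))*(1/3 - 1/9*(-1))) - 221 = 8*((-2 + 5)*(1/3 + 1/9)) - 221 = 8*(3*(4/9)) - 221 = 8*(4/3) - 221 = 32/3 - 221 = -631/3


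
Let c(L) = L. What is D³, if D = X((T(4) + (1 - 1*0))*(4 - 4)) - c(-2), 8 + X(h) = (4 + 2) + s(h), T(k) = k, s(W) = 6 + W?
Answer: 216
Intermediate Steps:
X(h) = 4 + h (X(h) = -8 + ((4 + 2) + (6 + h)) = -8 + (6 + (6 + h)) = -8 + (12 + h) = 4 + h)
D = 6 (D = (4 + (4 + (1 - 1*0))*(4 - 4)) - 1*(-2) = (4 + (4 + (1 + 0))*0) + 2 = (4 + (4 + 1)*0) + 2 = (4 + 5*0) + 2 = (4 + 0) + 2 = 4 + 2 = 6)
D³ = 6³ = 216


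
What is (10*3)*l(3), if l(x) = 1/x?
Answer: 10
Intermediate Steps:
(10*3)*l(3) = (10*3)/3 = 30*(⅓) = 10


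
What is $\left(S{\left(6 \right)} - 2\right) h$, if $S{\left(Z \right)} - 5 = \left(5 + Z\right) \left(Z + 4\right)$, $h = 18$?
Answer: $2034$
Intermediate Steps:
$S{\left(Z \right)} = 5 + \left(4 + Z\right) \left(5 + Z\right)$ ($S{\left(Z \right)} = 5 + \left(5 + Z\right) \left(Z + 4\right) = 5 + \left(5 + Z\right) \left(4 + Z\right) = 5 + \left(4 + Z\right) \left(5 + Z\right)$)
$\left(S{\left(6 \right)} - 2\right) h = \left(\left(25 + 6^{2} + 9 \cdot 6\right) - 2\right) 18 = \left(\left(25 + 36 + 54\right) - 2\right) 18 = \left(115 - 2\right) 18 = 113 \cdot 18 = 2034$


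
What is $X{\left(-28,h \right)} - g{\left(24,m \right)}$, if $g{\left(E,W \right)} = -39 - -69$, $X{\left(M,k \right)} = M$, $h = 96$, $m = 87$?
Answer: $-58$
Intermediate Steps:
$g{\left(E,W \right)} = 30$ ($g{\left(E,W \right)} = -39 + 69 = 30$)
$X{\left(-28,h \right)} - g{\left(24,m \right)} = -28 - 30 = -58$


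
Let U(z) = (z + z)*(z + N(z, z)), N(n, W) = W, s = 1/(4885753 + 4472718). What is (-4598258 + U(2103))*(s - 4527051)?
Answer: -554666820030208665560/9358471 ≈ -5.9269e+13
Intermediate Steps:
s = 1/9358471 ≈ 1.0686e-7
U(z) = 4*z**2 (U(z) = (z + z)*(z + z) = (2*z)*(2*z) = 4*z**2)
(-4598258 + U(2103))*(s - 4527051) = (-4598258 + 4*2103**2)*(1/9358471 - 4527051) = (-4598258 + 4*4422609)*(-42366275499020/9358471) = (-4598258 + 17690436)*(-42366275499020/9358471) = 13092178*(-42366275499020/9358471) = -554666820030208665560/9358471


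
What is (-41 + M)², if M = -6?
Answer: 2209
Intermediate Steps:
(-41 + M)² = (-41 - 6)² = (-47)² = 2209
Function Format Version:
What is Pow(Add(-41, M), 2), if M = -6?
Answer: 2209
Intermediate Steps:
Pow(Add(-41, M), 2) = Pow(Add(-41, -6), 2) = Pow(-47, 2) = 2209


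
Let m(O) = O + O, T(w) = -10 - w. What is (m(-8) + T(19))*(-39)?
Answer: 1755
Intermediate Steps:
m(O) = 2*O
(m(-8) + T(19))*(-39) = (2*(-8) + (-10 - 1*19))*(-39) = (-16 + (-10 - 19))*(-39) = (-16 - 29)*(-39) = -45*(-39) = 1755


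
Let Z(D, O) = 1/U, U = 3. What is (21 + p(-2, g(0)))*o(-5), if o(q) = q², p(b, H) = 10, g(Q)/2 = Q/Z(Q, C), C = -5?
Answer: 775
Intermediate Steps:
Z(D, O) = ⅓ (Z(D, O) = 1/3 = ⅓)
g(Q) = 6*Q (g(Q) = 2*(Q/(⅓)) = 2*(Q*3) = 2*(3*Q) = 6*Q)
(21 + p(-2, g(0)))*o(-5) = (21 + 10)*(-5)² = 31*25 = 775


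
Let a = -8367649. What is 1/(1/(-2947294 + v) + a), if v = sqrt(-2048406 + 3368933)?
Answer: -72685922781026189235/608210289072755673247750322 + sqrt(1320527)/608210289072755673247750322 ≈ -1.1951e-7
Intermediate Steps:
v = sqrt(1320527) ≈ 1149.1
1/(1/(-2947294 + v) + a) = 1/(1/(-2947294 + sqrt(1320527)) - 8367649) = 1/(-8367649 + 1/(-2947294 + sqrt(1320527)))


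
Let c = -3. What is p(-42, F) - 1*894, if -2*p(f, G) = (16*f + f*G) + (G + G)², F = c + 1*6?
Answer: -513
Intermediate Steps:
F = 3 (F = -3 + 1*6 = -3 + 6 = 3)
p(f, G) = -8*f - 2*G² - G*f/2 (p(f, G) = -((16*f + f*G) + (G + G)²)/2 = -((16*f + G*f) + (2*G)²)/2 = -((16*f + G*f) + 4*G²)/2 = -(4*G² + 16*f + G*f)/2 = -8*f - 2*G² - G*f/2)
p(-42, F) - 1*894 = (-8*(-42) - 2*3² - ½*3*(-42)) - 1*894 = (336 - 2*9 + 63) - 894 = (336 - 18 + 63) - 894 = 381 - 894 = -513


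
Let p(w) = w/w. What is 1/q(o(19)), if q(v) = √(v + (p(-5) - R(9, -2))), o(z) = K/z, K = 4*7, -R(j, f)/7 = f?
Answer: -I*√4161/219 ≈ -0.29455*I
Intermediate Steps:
R(j, f) = -7*f
K = 28
p(w) = 1
o(z) = 28/z
q(v) = √(-13 + v) (q(v) = √(v + (1 - (-7)*(-2))) = √(v + (1 - 1*14)) = √(v + (1 - 14)) = √(v - 13) = √(-13 + v))
1/q(o(19)) = 1/(√(-13 + 28/19)) = 1/(√(-219/19)) = 1/(I*√4161/19) = -I*√4161/219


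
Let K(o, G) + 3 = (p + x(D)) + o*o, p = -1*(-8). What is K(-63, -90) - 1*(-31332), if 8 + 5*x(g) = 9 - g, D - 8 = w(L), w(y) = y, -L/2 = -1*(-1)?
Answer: 35305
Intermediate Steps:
L = -2 (L = -(-2)*(-1) = -2*1 = -2)
p = 8
D = 6 (D = 8 - 2 = 6)
x(g) = 1/5 - g/5 (x(g) = -8/5 + (9 - g)/5 = -8/5 + (9/5 - g/5) = 1/5 - g/5)
K(o, G) = 4 + o**2 (K(o, G) = -3 + ((8 + (1/5 - 1/5*6)) + o*o) = -3 + ((8 + (1/5 - 6/5)) + o**2) = -3 + ((8 - 1) + o**2) = -3 + (7 + o**2) = 4 + o**2)
K(-63, -90) - 1*(-31332) = (4 + (-63)**2) - 1*(-31332) = (4 + 3969) + 31332 = 3973 + 31332 = 35305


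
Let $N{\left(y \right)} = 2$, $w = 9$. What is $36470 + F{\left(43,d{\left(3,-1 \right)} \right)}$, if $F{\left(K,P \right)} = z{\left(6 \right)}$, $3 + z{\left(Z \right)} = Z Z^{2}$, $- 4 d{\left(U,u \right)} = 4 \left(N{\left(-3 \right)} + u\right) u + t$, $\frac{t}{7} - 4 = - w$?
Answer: $36683$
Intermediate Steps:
$t = -35$ ($t = 28 + 7 \left(\left(-1\right) 9\right) = 28 + 7 \left(-9\right) = 28 - 63 = -35$)
$d{\left(U,u \right)} = \frac{35}{4} - \frac{u \left(8 + 4 u\right)}{4}$ ($d{\left(U,u \right)} = - \frac{4 \left(2 + u\right) u - 35}{4} = - \frac{\left(8 + 4 u\right) u - 35}{4} = - \frac{u \left(8 + 4 u\right) - 35}{4} = - \frac{-35 + u \left(8 + 4 u\right)}{4} = \frac{35}{4} - \frac{u \left(8 + 4 u\right)}{4}$)
$z{\left(Z \right)} = -3 + Z^{3}$ ($z{\left(Z \right)} = -3 + Z Z^{2} = -3 + Z^{3}$)
$F{\left(K,P \right)} = 213$ ($F{\left(K,P \right)} = -3 + 6^{3} = -3 + 216 = 213$)
$36470 + F{\left(43,d{\left(3,-1 \right)} \right)} = 36470 + 213 = 36683$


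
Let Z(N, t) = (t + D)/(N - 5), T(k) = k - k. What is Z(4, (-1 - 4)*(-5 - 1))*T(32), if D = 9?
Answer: 0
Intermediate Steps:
T(k) = 0
Z(N, t) = (9 + t)/(-5 + N) (Z(N, t) = (t + 9)/(N - 5) = (9 + t)/(-5 + N))
Z(4, (-1 - 4)*(-5 - 1))*T(32) = ((9 + (-1 - 4)*(-5 - 1))/(-5 + 4))*0 = ((9 - 5*(-6))/(-1))*0 = -(9 + 30)*0 = -1*39*0 = -39*0 = 0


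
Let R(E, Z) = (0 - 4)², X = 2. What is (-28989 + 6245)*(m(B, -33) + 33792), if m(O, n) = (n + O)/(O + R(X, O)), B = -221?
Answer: -157561652816/205 ≈ -7.6859e+8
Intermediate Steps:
R(E, Z) = 16 (R(E, Z) = (-4)² = 16)
m(O, n) = (O + n)/(16 + O) (m(O, n) = (n + O)/(O + 16) = (O + n)/(16 + O))
(-28989 + 6245)*(m(B, -33) + 33792) = (-28989 + 6245)*((-221 - 33)/(16 - 221) + 33792) = -22744*(-254/(-205) + 33792) = -22744*(-1/205*(-254) + 33792) = -22744*(254/205 + 33792) = -22744*6927614/205 = -157561652816/205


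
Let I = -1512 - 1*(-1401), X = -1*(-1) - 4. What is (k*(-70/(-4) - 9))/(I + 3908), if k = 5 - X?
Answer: 68/3797 ≈ 0.017909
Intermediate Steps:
X = -3 (X = 1 - 4 = -3)
I = -111 (I = -1512 + 1401 = -111)
k = 8 (k = 5 - 1*(-3) = 5 + 3 = 8)
(k*(-70/(-4) - 9))/(I + 3908) = (8*(-70/(-4) - 9))/(-111 + 3908) = (8*(-70*(-1)/4 - 9))/3797 = (8*(-7*(-5/2) - 9))*(1/3797) = (8*(35/2 - 9))*(1/3797) = (8*(17/2))*(1/3797) = 68*(1/3797) = 68/3797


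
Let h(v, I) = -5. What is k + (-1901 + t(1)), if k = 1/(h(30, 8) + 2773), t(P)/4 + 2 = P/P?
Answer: -5273039/2768 ≈ -1905.0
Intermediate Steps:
t(P) = -4 (t(P) = -8 + 4*(P/P) = -8 + 4*1 = -8 + 4 = -4)
k = 1/2768 (k = 1/(-5 + 2773) = 1/2768 ≈ 0.00036127)
k + (-1901 + t(1)) = 1/2768 + (-1901 - 4) = 1/2768 - 1905 = -5273039/2768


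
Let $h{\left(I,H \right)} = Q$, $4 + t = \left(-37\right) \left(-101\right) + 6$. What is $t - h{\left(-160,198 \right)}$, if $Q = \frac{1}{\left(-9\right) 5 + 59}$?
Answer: $\frac{52345}{14} \approx 3738.9$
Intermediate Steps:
$t = 3739$ ($t = -4 + \left(\left(-37\right) \left(-101\right) + 6\right) = -4 + \left(3737 + 6\right) = -4 + 3743 = 3739$)
$Q = \frac{1}{14}$ ($Q = \frac{1}{-45 + 59} = \frac{1}{14} \approx 0.071429$)
$h{\left(I,H \right)} = \frac{1}{14}$
$t - h{\left(-160,198 \right)} = 3739 - \frac{1}{14} = \frac{52345}{14}$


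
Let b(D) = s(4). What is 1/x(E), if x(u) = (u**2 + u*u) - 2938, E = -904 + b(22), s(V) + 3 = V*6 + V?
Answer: 1/1542344 ≈ 6.4836e-7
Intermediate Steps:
s(V) = -3 + 7*V (s(V) = -3 + (V*6 + V) = -3 + (6*V + V) = -3 + 7*V)
b(D) = 25 (b(D) = -3 + 7*4 = -3 + 28 = 25)
E = -879 (E = -904 + 25 = -879)
x(u) = -2938 + 2*u**2 (x(u) = (u**2 + u**2) - 2938 = 2*u**2 - 2938 = -2938 + 2*u**2)
1/x(E) = 1/(-2938 + 2*(-879)**2) = 1/(-2938 + 2*772641) = 1/(-2938 + 1545282) = 1/1542344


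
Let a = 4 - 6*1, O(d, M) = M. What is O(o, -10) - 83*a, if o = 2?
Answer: 156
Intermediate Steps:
a = -2 (a = 4 - 6 = -2)
O(o, -10) - 83*a = -10 - 83*(-2) = -10 + 166 = 156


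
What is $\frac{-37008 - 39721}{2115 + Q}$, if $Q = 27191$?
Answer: $- \frac{76729}{29306} \approx -2.6182$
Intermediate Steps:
$\frac{-37008 - 39721}{2115 + Q} = \frac{-37008 - 39721}{2115 + 27191} = - \frac{76729}{29306}$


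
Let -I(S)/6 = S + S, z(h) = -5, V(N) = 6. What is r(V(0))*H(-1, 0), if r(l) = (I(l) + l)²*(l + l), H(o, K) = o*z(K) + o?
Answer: 209088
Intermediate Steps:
I(S) = -12*S (I(S) = -6*(S + S) = -12*S)
H(o, K) = -4*o (H(o, K) = o*(-5) + o = -5*o + o = -4*o)
r(l) = 242*l³ (r(l) = (-12*l + l)²*(l + l) = (-11*l)²*(2*l) = (121*l²)*(2*l) = 242*l³)
r(V(0))*H(-1, 0) = (242*6³)*(-4*(-1)) = (242*216)*4 = 52272*4 = 209088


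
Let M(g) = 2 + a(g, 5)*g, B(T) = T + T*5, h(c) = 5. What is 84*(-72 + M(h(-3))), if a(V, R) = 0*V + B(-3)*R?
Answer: -43680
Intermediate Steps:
B(T) = 6*T (B(T) = T + 5*T = 6*T)
a(V, R) = -18*R (a(V, R) = 0*V + (6*(-3))*R = 0 - 18*R = -18*R)
M(g) = 2 - 90*g (M(g) = 2 + (-18*5)*g = 2 - 90*g)
84*(-72 + M(h(-3))) = 84*(-72 + (2 - 90*5)) = 84*(-72 + (2 - 450)) = 84*(-72 - 448) = 84*(-520) = -43680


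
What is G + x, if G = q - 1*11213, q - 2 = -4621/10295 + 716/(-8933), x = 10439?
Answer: -71045812033/91965235 ≈ -772.53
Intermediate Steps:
q = 135279857/91965235 (q = 2 + (-4621/10295 + 716/(-8933)) = 2 + (-4621*1/10295 + 716*(-1/8933)) = 2 + (-4621/10295 - 716/8933) = 2 - 48650613/91965235 = 135279857/91965235 ≈ 1.4710)
G = -1031070900198/91965235 (G = 135279857/91965235 - 1*11213 = 135279857/91965235 - 11213 = -1031070900198/91965235 ≈ -11212.)
G + x = -1031070900198/91965235 + 10439 = -71045812033/91965235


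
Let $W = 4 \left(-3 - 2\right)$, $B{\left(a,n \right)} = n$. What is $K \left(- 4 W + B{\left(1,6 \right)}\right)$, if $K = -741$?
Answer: $-63726$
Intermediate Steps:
$W = -20$ ($W = 4 \left(-5\right) = -20$)
$K \left(- 4 W + B{\left(1,6 \right)}\right) = - 741 \left(\left(-4\right) \left(-20\right) + 6\right) = - 741 \left(80 + 6\right) = \left(-741\right) 86 = -63726$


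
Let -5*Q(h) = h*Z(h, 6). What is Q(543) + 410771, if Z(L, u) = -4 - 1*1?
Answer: 411314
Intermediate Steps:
Z(L, u) = -5 (Z(L, u) = -4 - 1 = -5)
Q(h) = h (Q(h) = -h*(-5)/5 = -(-1)*h = h)
Q(543) + 410771 = 543 + 410771 = 411314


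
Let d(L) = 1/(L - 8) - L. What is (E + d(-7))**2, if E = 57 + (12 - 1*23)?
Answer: 630436/225 ≈ 2801.9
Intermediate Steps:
d(L) = 1/(-8 + L) - L
E = 46 (E = 57 + (12 - 23) = 57 - 11 = 46)
(E + d(-7))**2 = (46 + (1 - 1*(-7)**2 + 8*(-7))/(-8 - 7))**2 = (46 + (1 - 1*49 - 56)/(-15))**2 = (46 - (1 - 49 - 56)/15)**2 = (46 - 1/15*(-104))**2 = (46 + 104/15)**2 = (794/15)**2 = 630436/225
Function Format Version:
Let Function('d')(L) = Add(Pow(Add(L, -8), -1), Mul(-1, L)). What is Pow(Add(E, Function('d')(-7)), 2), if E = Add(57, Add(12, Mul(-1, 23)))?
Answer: Rational(630436, 225) ≈ 2801.9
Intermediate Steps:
Function('d')(L) = Add(Pow(Add(-8, L), -1), Mul(-1, L))
E = 46 (E = Add(57, Add(12, -23)) = Add(57, -11) = 46)
Pow(Add(E, Function('d')(-7)), 2) = Pow(Add(46, Mul(Pow(Add(-8, -7), -1), Add(1, Mul(-1, Pow(-7, 2)), Mul(8, -7)))), 2) = Pow(Add(46, Mul(Pow(-15, -1), Add(1, Mul(-1, 49), -56))), 2) = Pow(Add(46, Mul(Rational(-1, 15), Add(1, -49, -56))), 2) = Pow(Add(46, Mul(Rational(-1, 15), -104)), 2) = Pow(Add(46, Rational(104, 15)), 2) = Pow(Rational(794, 15), 2) = Rational(630436, 225)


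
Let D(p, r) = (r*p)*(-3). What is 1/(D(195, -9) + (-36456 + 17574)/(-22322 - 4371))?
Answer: 26693/140557527 ≈ 0.00018991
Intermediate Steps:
D(p, r) = -3*p*r (D(p, r) = (p*r)*(-3) = -3*p*r)
1/(D(195, -9) + (-36456 + 17574)/(-22322 - 4371)) = 1/(-3*195*(-9) + (-36456 + 17574)/(-22322 - 4371)) = 1/(5265 - 18882/(-26693)) = 1/(5265 - 18882*(-1/26693)) = 1/(5265 + 18882/26693) = 1/(140557527/26693) = 26693/140557527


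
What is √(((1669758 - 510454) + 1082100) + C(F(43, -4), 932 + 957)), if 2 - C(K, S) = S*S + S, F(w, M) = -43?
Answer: 2*I*√332201 ≈ 1152.7*I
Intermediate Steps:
C(K, S) = 2 - S - S² (C(K, S) = 2 - (S*S + S) = 2 - (S² + S) = 2 - (S + S²) = 2 + (-S - S²) = 2 - S - S²)
√(((1669758 - 510454) + 1082100) + C(F(43, -4), 932 + 957)) = √(((1669758 - 510454) + 1082100) + (2 - (932 + 957) - (932 + 957)²)) = √((1159304 + 1082100) + (2 - 1*1889 - 1*1889²)) = √(2241404 + (2 - 1889 - 1*3568321)) = √(2241404 + (2 - 1889 - 3568321)) = √(2241404 - 3570208) = √(-1328804) = 2*I*√332201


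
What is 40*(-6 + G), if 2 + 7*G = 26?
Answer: -720/7 ≈ -102.86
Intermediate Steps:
G = 24/7 (G = -2/7 + (⅐)*26 = -2/7 + 26/7 = 24/7 ≈ 3.4286)
40*(-6 + G) = 40*(-6 + 24/7) = 40*(-18/7) = -720/7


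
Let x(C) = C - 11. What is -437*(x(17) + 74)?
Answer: -34960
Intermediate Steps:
x(C) = -11 + C
-437*(x(17) + 74) = -437*((-11 + 17) + 74) = -437*(6 + 74) = -437*80 = -34960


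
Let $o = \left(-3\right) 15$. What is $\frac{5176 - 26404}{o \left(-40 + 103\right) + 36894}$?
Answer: $- \frac{7076}{11353} \approx -0.62327$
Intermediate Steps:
$o = -45$
$\frac{5176 - 26404}{o \left(-40 + 103\right) + 36894} = \frac{5176 - 26404}{- 45 \left(-40 + 103\right) + 36894} = - \frac{21228}{\left(-45\right) 63 + 36894} = - \frac{21228}{-2835 + 36894} = - \frac{21228}{34059} = \left(-21228\right) \frac{1}{34059} = - \frac{7076}{11353}$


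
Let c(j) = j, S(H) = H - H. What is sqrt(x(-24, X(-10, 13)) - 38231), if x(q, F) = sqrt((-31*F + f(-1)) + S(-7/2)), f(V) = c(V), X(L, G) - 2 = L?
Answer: sqrt(-38231 + sqrt(247)) ≈ 195.49*I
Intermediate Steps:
X(L, G) = 2 + L
S(H) = 0
f(V) = V
x(q, F) = sqrt(-1 - 31*F) (x(q, F) = sqrt((-31*F - 1) + 0) = sqrt((-1 - 31*F) + 0) = sqrt(-1 - 31*F))
sqrt(x(-24, X(-10, 13)) - 38231) = sqrt(sqrt(-1 - 31*(2 - 10)) - 38231) = sqrt(sqrt(-1 - 31*(-8)) - 38231) = sqrt(sqrt(-1 + 248) - 38231) = sqrt(sqrt(247) - 38231) = sqrt(-38231 + sqrt(247))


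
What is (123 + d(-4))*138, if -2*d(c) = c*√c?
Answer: 16974 + 552*I ≈ 16974.0 + 552.0*I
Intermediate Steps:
d(c) = -c^(3/2)/2 (d(c) = -c*√c/2 = -c^(3/2)/2)
(123 + d(-4))*138 = (123 - (-4)*I)*138 = (123 + 4*I)*138 = 16974 + 552*I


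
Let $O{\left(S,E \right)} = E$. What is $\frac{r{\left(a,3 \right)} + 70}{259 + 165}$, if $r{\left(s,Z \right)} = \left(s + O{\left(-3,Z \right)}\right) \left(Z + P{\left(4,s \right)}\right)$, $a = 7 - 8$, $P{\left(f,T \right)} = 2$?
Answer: $\frac{10}{53} \approx 0.18868$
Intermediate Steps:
$a = -1$ ($a = 7 - 8 = -1$)
$r{\left(s,Z \right)} = \left(2 + Z\right) \left(Z + s\right)$ ($r{\left(s,Z \right)} = \left(s + Z\right) \left(Z + 2\right) = \left(Z + s\right) \left(2 + Z\right) = \left(2 + Z\right) \left(Z + s\right)$)
$\frac{r{\left(a,3 \right)} + 70}{259 + 165} = \frac{\left(3^{2} + 2 \cdot 3 + 2 \left(-1\right) + 3 \left(-1\right)\right) + 70}{259 + 165} = \frac{\left(9 + 6 - 2 - 3\right) + 70}{424} = \left(10 + 70\right) \frac{1}{424} = 80 \cdot \frac{1}{424} = \frac{10}{53}$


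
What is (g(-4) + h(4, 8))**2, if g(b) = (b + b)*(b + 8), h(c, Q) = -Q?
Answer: 1600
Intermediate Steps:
g(b) = 2*b*(8 + b) (g(b) = (2*b)*(8 + b) = 2*b*(8 + b))
(g(-4) + h(4, 8))**2 = (2*(-4)*(8 - 4) - 1*8)**2 = (2*(-4)*4 - 8)**2 = (-32 - 8)**2 = (-40)**2 = 1600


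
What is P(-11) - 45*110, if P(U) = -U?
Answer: -4939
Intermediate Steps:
P(-11) - 45*110 = -1*(-11) - 45*110 = 11 - 4950 = -4939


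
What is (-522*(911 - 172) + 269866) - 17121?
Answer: -133013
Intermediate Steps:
(-522*(911 - 172) + 269866) - 17121 = (-522*739 + 269866) - 17121 = (-385758 + 269866) - 17121 = -115892 - 17121 = -133013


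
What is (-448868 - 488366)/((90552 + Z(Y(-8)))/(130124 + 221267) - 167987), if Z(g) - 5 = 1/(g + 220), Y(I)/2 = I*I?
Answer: 114608786187912/20542102217279 ≈ 5.5792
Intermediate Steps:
Y(I) = 2*I² (Y(I) = 2*(I*I) = 2*I²)
Z(g) = 5 + 1/(220 + g) (Z(g) = 5 + 1/(g + 220) = 5 + 1/(220 + g))
(-448868 - 488366)/((90552 + Z(Y(-8)))/(130124 + 221267) - 167987) = (-448868 - 488366)/((90552 + (1101 + 5*(2*(-8)²))/(220 + 2*(-8)²))/(130124 + 221267) - 167987) = -937234/((90552 + (1101 + 5*(2*64))/(220 + 2*64))/351391 - 167987) = -937234/((90552 + (1101 + 5*128)/(220 + 128))*(1/351391) - 167987) = -937234/((90552 + (1101 + 640)/348)*(1/351391) - 167987) = -937234/((90552 + (1/348)*1741)*(1/351391) - 167987) = -937234/((90552 + 1741/348)*(1/351391) - 167987) = -937234/((31513837/348)*(1/351391) - 167987) = -937234/(31513837/122284068 - 167987) = -937234/(-20542102217279/122284068) = -937234*(-122284068/20542102217279) = 114608786187912/20542102217279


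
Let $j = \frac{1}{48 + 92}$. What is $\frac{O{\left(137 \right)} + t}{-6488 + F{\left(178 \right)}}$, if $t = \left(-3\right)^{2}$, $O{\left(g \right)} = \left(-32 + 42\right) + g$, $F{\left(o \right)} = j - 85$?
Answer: $- \frac{21840}{920219} \approx -0.023733$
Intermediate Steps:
$j = \frac{1}{140} \approx 0.0071429$
$F{\left(o \right)} = - \frac{11899}{140}$ ($F{\left(o \right)} = \frac{1}{140} - 85 = - \frac{11899}{140}$)
$O{\left(g \right)} = 10 + g$
$t = 9$
$\frac{O{\left(137 \right)} + t}{-6488 + F{\left(178 \right)}} = \frac{\left(10 + 137\right) + 9}{-6488 - \frac{11899}{140}} = \frac{147 + 9}{- \frac{920219}{140}} = 156 \left(- \frac{140}{920219}\right) = - \frac{21840}{920219}$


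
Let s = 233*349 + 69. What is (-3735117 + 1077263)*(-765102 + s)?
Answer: 1817217305464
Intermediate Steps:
s = 81386 (s = 81317 + 69 = 81386)
(-3735117 + 1077263)*(-765102 + s) = (-3735117 + 1077263)*(-765102 + 81386) = -2657854*(-683716) = 1817217305464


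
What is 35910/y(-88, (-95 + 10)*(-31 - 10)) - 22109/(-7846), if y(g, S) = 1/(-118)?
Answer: -33246461371/7846 ≈ -4.2374e+6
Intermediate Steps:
y(g, S) = -1/118
35910/y(-88, (-95 + 10)*(-31 - 10)) - 22109/(-7846) = 35910/(-1/118) - 22109/(-7846) = 35910*(-118) - 22109*(-1/7846) = -4237380 + 22109/7846 = -33246461371/7846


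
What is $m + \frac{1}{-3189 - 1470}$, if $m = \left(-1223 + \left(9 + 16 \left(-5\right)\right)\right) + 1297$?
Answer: $\frac{13976}{4659} \approx 2.9998$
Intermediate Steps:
$m = 3$ ($m = \left(-1223 + \left(9 - 80\right)\right) + 1297 = \left(-1223 - 71\right) + 1297 = -1294 + 1297 = 3$)
$m + \frac{1}{-3189 - 1470} = 3 + \frac{1}{-3189 - 1470} = 3 + \frac{1}{-4659} = 3 - \frac{1}{4659} = \frac{13976}{4659}$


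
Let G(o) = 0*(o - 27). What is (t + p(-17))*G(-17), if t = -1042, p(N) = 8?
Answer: 0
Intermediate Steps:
G(o) = 0 (G(o) = 0*(-27 + o) = 0)
(t + p(-17))*G(-17) = (-1042 + 8)*0 = -1034*0 = 0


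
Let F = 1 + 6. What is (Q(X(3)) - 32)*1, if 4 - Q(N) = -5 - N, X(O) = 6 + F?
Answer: -10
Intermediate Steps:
F = 7
X(O) = 13 (X(O) = 6 + 7 = 13)
Q(N) = 9 + N (Q(N) = 4 - (-5 - N) = 4 + (5 + N) = 9 + N)
(Q(X(3)) - 32)*1 = ((9 + 13) - 32)*1 = (22 - 32)*1 = -10*1 = -10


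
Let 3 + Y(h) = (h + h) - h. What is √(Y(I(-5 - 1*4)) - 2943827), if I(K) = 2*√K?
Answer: √(-2943830 + 6*I) ≈ 0.e-3 + 1715.8*I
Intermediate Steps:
Y(h) = -3 + h (Y(h) = -3 + ((h + h) - h) = -3 + (2*h - h) = -3 + h)
√(Y(I(-5 - 1*4)) - 2943827) = √((-3 + 2*√(-5 - 1*4)) - 2943827) = √((-3 + 2*√(-5 - 4)) - 2943827) = √((-3 + 2*√(-9)) - 2943827) = √((-3 + 2*(3*I)) - 2943827) = √((-3 + 6*I) - 2943827) = √(-2943830 + 6*I)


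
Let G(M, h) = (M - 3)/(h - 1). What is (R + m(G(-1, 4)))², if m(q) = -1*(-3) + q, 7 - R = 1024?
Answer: 9278116/9 ≈ 1.0309e+6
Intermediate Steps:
R = -1017 (R = 7 - 1*1024 = 7 - 1024 = -1017)
G(M, h) = (-3 + M)/(-1 + h)
m(q) = 3 + q
(R + m(G(-1, 4)))² = (-1017 + (3 + (-3 - 1)/(-1 + 4)))² = (-1017 + (3 - 4/3))² = (-1017 + 5/3)² = (-3046/3)² = 9278116/9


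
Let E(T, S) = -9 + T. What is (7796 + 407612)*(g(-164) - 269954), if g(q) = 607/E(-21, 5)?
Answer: -1682241844808/15 ≈ -1.1215e+11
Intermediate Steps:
g(q) = -607/30 (g(q) = 607/(-9 - 21) = 607/(-30) = 607*(-1/30) = -607/30)
(7796 + 407612)*(g(-164) - 269954) = (7796 + 407612)*(-607/30 - 269954) = 415408*(-8099227/30) = -1682241844808/15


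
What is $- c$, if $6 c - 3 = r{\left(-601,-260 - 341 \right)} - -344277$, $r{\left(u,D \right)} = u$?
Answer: $- \frac{343679}{6} \approx -57280.0$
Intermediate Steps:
$c = \frac{343679}{6}$ ($c = \frac{1}{2} + \frac{-601 - -344277}{6} = \frac{1}{2} + \frac{-601 + 344277}{6} = \frac{1}{2} + \frac{1}{6} \cdot 343676 = \frac{1}{2} + \frac{171838}{3} = \frac{343679}{6} \approx 57280.0$)
$- c = \left(-1\right) \frac{343679}{6} = - \frac{343679}{6}$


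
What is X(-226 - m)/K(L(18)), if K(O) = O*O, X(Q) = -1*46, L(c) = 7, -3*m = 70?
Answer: -46/49 ≈ -0.93878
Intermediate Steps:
m = -70/3 (m = -⅓*70 = -70/3 ≈ -23.333)
X(Q) = -46
K(O) = O²
X(-226 - m)/K(L(18)) = -46/(7²) = -46/49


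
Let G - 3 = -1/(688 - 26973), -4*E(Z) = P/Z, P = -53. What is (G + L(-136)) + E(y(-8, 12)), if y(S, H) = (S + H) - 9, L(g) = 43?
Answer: 4557823/105140 ≈ 43.350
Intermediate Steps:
y(S, H) = -9 + H + S (y(S, H) = (H + S) - 9 = -9 + H + S)
E(Z) = 53/(4*Z) (E(Z) = -(-53)/(4*Z) = 53/(4*Z))
G = 78856/26285 (G = 3 - 1/(688 - 26973) = 3 - 1/(-26285) = 3 - 1*(-1/26285) = 3 + 1/26285 = 78856/26285 ≈ 3.0000)
(G + L(-136)) + E(y(-8, 12)) = (78856/26285 + 43) + 53/(4*(-9 + 12 - 8)) = 1209111/26285 + (53/4)/(-5) = 1209111/26285 + (53/4)*(-1/5) = 1209111/26285 - 53/20 = 4557823/105140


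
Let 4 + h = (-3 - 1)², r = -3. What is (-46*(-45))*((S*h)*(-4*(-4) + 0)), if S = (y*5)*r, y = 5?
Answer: -29808000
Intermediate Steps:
h = 12 (h = -4 + (-3 - 1)² = -4 + (-4)² = -4 + 16 = 12)
S = -75 (S = (5*5)*(-3) = 25*(-3) = -75)
(-46*(-45))*((S*h)*(-4*(-4) + 0)) = (-46*(-45))*((-75*12)*(-4*(-4) + 0)) = 2070*(-900*(16 + 0)) = 2070*(-900*16) = 2070*(-14400) = -29808000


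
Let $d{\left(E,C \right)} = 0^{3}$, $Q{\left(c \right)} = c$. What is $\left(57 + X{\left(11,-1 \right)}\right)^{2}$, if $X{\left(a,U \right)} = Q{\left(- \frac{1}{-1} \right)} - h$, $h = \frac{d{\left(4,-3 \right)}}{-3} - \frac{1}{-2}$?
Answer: $\frac{13225}{4} \approx 3306.3$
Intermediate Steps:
$d{\left(E,C \right)} = 0$
$h = \frac{1}{2}$ ($h = \frac{0}{-3} - \frac{1}{-2} = 0 \left(- \frac{1}{3}\right) - - \frac{1}{2} = 0 + \frac{1}{2} = \frac{1}{2} \approx 0.5$)
$X{\left(a,U \right)} = \frac{1}{2}$ ($X{\left(a,U \right)} = - \frac{1}{-1} - \frac{1}{2} = \left(-1\right) \left(-1\right) - \frac{1}{2} = 1 - \frac{1}{2} = \frac{1}{2}$)
$\left(57 + X{\left(11,-1 \right)}\right)^{2} = \left(57 + \frac{1}{2}\right)^{2} = \left(\frac{115}{2}\right)^{2} = \frac{13225}{4}$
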